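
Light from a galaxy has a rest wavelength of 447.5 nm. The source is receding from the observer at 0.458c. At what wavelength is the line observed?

734.0 nm

Relativistic Doppler for wavelength: λ' = λ₀ · √((1 + β)/(1 − β)).
λ' = 447.5 × √(1.4580/0.5420) = 447.5 × 1.64013 ≈ 734.0 nm.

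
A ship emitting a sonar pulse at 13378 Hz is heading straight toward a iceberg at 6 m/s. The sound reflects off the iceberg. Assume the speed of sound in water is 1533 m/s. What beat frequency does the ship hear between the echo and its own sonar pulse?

The iceberg receives the sound from a moving source: f₁ = f₀ · v/(v − v_e) = 13378 × 1533/1527 ≈ 13430.6 Hz.
On the return leg the ship is a moving observer: f₂ = f₁ · (v + v_e)/v = 13430.6 × 1539/1533 ≈ 13483.1 Hz.
Beat against the emitted tone: |f₂ − f₀| = 2v_e·f₀/(v − v_e) = 2 × 6 × 13378/1527 ≈ 105 Hz.

105 Hz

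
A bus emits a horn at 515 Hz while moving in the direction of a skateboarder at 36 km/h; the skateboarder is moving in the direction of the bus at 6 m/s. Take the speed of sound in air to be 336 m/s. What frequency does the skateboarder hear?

36 km/h = 10 m/s.
Both move, so f' = f · (v + v_o)/(v − v_s).
f' = 515 × (336 + 6)/(336 − 10) = 515 × 342/326 ≈ 540 Hz.

540 Hz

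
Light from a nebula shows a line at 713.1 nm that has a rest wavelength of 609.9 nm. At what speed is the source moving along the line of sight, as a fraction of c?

λ'/λ₀ = 1.1692 > 1 (redshift), so the source is receding.
λ'/λ₀ = √((1 + β)/(1 − β)) for a receding source ⇒ β = (r² − 1)/(r² + 1) with r = λ'/λ₀.
β = (1.3670 − 1)/(1.3670 + 1) ≈ 0.155.

0.155c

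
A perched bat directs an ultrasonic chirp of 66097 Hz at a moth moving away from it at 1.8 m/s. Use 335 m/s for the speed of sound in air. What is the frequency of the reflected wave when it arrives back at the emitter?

65390 Hz

At the moth (a moving observer), f₁ = f₀ · (v − u)/v = 66097 × 333.2/335 ≈ 65742 Hz.
On reflection it acts as a source moving away from the stationary detector: f₂ = f₁ · v/(v + u) = 65742 × 335/336.8 ≈ 65390 Hz.
Equivalently f₂ = f₀ · (v − u)/(v + u).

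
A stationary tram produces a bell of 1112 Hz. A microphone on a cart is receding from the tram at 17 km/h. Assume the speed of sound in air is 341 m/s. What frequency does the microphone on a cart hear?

17 km/h = 4.722 m/s.
Only the observer moves, away from the source, so f' = f · (v − v_o)/v.
f' = 1112 × (341 − 4.722)/341 = 1112 × 336.28/341 ≈ 1097 Hz.

1097 Hz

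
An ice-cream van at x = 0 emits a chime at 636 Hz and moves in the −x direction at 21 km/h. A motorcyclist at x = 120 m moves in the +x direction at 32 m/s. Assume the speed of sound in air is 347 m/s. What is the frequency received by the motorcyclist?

21 km/h = 5.833 m/s.
The observer lies on the +x side, so the source is heading away from the observer and the observer is heading away from the source.
With source receding and observer receding, f' = f · (v − v_o)/(v + v_s).
f' = 636 × (347 − 32)/(347 + 5.833) = 636 × 315/352.83 ≈ 568 Hz.

568 Hz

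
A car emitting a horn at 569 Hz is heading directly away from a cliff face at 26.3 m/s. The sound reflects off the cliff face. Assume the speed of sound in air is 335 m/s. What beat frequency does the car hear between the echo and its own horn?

83 Hz

The cliff face receives the sound from a moving source: f₁ = f₀ · v/(v + v_e) = 569 × 335/361.3 ≈ 527.6 Hz.
On the return leg the car is a moving observer: f₂ = f₁ · (v − v_e)/v = 527.6 × 308.7/335 ≈ 486.2 Hz.
Equivalently f₂ = f₀ · (v − v_e)/(v + v_e).
Beat against the emitted tone: |f₂ − f₀| = 2v_e·f₀/(v + v_e) = 2 × 26.3 × 569/361.3 ≈ 83 Hz.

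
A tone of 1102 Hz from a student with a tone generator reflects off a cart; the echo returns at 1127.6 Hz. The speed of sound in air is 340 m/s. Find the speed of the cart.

3.9 m/s

Double Doppler shift off a moving reflector: f₂ = f₀ · (v + u)/(v − u) (u > 0 toward emitter).
Rearranging, u = v · (f₂ − f₀)/(f₂ + f₀) = 340 × 25.6/2229.6 ≈ 3.9 m/s.
So the cart is moving at 3.9 m/s toward the emitter.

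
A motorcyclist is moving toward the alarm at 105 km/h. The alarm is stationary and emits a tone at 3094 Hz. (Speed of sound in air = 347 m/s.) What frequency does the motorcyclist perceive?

105 km/h = 29.17 m/s.
Moving observer, stationary source: f' = f · (v + v_o)/v.
f' = 3094 × (347 + 29.17)/347 = 3094 × 376.17/347 ≈ 3354 Hz.

3354 Hz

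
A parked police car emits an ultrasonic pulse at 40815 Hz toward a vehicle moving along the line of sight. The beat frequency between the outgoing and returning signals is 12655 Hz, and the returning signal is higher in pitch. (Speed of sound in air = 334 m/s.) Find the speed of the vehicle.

Double Doppler shift off a moving reflector: f₂ = f₀ · (v + u)/(v − u) (u > 0 toward emitter).
Returning signal is higher, so f₂ = f₀ + Δf = 40815 + 12655 = 53470 Hz.
Rearranging, u = v · (f₂ − f₀)/(f₂ + f₀) = 334 × 12655/94285 ≈ 45 m/s.
So the vehicle is moving at 45 m/s toward the emitter.

45 m/s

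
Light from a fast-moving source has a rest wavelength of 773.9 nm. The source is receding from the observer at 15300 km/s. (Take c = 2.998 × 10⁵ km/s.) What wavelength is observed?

814.5 nm

β = v/c = 15300/299800 = 0.0510.
Relativistic Doppler for wavelength: λ' = λ₀ · √((1 + β)/(1 − β)).
λ' = 773.9 × √(1.0510/0.9490) = 773.9 × 1.05241 ≈ 814.5 nm.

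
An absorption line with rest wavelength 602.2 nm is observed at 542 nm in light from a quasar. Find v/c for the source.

0.105c

λ'/λ₀ = 0.9000 < 1 (blueshift), so the source is approaching.
λ'/λ₀ = √((1 − β)/(1 + β)) for an approaching source ⇒ β = (1 − r²)/(1 + r²) with r = λ'/λ₀.
β = (1 − 0.8101)/(1 + 0.8101) ≈ 0.105.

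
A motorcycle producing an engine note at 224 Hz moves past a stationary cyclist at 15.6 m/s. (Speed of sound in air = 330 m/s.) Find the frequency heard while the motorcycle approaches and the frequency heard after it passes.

235 Hz approaching; 214 Hz receding

Approaching: f₁ = f · v/(v − v_s) = 224 × 330/314.4 ≈ 235 Hz.
Receding: f₂ = f · v/(v + v_s) = 224 × 330/345.6 ≈ 214 Hz.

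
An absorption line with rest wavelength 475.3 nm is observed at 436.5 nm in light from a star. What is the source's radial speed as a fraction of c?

λ'/λ₀ = 0.9184 < 1 (blueshift), so the source is approaching.
λ'/λ₀ = √((1 − β)/(1 + β)) for an approaching source ⇒ β = (1 − r²)/(1 + r²) with r = λ'/λ₀.
β = (1 − 0.8434)/(1 + 0.8434) ≈ 0.085.

0.085c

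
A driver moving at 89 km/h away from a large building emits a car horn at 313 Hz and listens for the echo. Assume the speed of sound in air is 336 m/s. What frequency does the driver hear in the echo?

89 km/h = 24.72 m/s.
The large building receives the sound from a moving source: f₁ = f₀ · v/(v + v_e) = 313 × 336/360.72 ≈ 292 Hz.
On the return leg the driver is a moving observer: f₂ = f₁ · (v − v_e)/v = 292 × 311.28/336 ≈ 270 Hz.

270 Hz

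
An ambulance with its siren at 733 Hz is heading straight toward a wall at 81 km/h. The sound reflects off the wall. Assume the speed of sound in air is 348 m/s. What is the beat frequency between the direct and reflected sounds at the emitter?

81 km/h = 22.5 m/s.
The wall receives the sound from a moving source: f₁ = f₀ · v/(v − v_e) = 733 × 348/325.5 ≈ 783.7 Hz.
On the return leg the ambulance is a moving observer: f₂ = f₁ · (v + v_e)/v = 783.7 × 370.5/348 ≈ 834.3 Hz.
Equivalently f₂ = f₀ · (v + v_e)/(v − v_e).
Beat against the emitted tone: |f₂ − f₀| = 2v_e·f₀/(v − v_e) = 2 × 22.5 × 733/325.5 ≈ 101 Hz.

101 Hz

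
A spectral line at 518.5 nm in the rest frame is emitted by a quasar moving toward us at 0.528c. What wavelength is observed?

Relativistic Doppler for wavelength: λ' = λ₀ · √((1 − β)/(1 + β)).
λ' = 518.5 × √(0.4720/1.5280) = 518.5 × 0.55579 ≈ 288.2 nm.

288.2 nm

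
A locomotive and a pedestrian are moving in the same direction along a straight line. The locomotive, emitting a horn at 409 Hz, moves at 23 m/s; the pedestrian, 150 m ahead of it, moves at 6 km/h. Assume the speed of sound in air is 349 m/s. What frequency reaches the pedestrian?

436 Hz

6 km/h = 1.667 m/s.
The pedestrian is ahead, so the locomotive is moving toward it while the pedestrian is moving away from the locomotive.
Both move, so f' = f · (v − v_o)/(v − v_s).
f' = 409 × (349 − 1.667)/(349 − 23) = 409 × 347.33/326 ≈ 436 Hz.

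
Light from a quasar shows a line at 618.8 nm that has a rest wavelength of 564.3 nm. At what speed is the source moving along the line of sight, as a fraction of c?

λ'/λ₀ = 1.0966 > 1 (redshift), so the source is receding.
λ'/λ₀ = √((1 + β)/(1 − β)) for a receding source ⇒ β = (r² − 1)/(r² + 1) with r = λ'/λ₀.
β = (1.2025 − 1)/(1.2025 + 1) ≈ 0.092.

0.092c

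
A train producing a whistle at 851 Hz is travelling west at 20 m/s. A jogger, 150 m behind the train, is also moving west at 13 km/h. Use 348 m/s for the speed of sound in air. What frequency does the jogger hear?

813 Hz

13 km/h = 3.611 m/s.
The jogger is behind, so the train is moving away from it while the jogger is moving toward the train.
With source receding and observer approaching, f' = f · (v + v_o)/(v + v_s).
f' = 851 × (348 + 3.611)/(348 + 20) = 851 × 351.61/368 ≈ 813 Hz.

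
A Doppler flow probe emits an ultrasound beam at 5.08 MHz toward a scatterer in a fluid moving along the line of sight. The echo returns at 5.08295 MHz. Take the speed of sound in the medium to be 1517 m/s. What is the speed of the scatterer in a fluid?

0.44 m/s

Double Doppler shift off a moving reflector: f₂ = f₀ · (v + u)/(v − u) (u > 0 toward emitter).
Rearranging, u = v · (f₂ − f₀)/(f₂ + f₀) = 1517 × 0.00295/10.16295 ≈ 0.44 m/s.
So the scatterer in a fluid is moving at 0.44 m/s toward the emitter.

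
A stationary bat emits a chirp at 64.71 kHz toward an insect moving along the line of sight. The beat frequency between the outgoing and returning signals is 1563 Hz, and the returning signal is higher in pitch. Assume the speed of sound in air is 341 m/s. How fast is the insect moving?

4.1 m/s

Double Doppler shift off a moving reflector: f₂ = f₀ · (v + u)/(v − u) (u > 0 toward emitter).
Returning signal is higher, so f₂ = f₀ + Δf = 64710 + 1563 = 66273 Hz.
Rearranging, u = v · (f₂ − f₀)/(f₂ + f₀) = 341 × 1563/130983 ≈ 4.1 m/s.
So the insect is moving at 4.1 m/s toward the emitter.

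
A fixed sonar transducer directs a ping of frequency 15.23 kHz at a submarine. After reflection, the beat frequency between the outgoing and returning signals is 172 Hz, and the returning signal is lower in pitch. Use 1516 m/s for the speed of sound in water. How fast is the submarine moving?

Double Doppler shift off a moving reflector: f₂ = f₀ · (v + u)/(v − u) (u > 0 toward emitter).
Returning signal is lower, so f₂ = f₀ − Δf = 15230 − 172 = 15058 Hz.
Rearranging, u = v · (f₂ − f₀)/(f₂ + f₀) = 1516 × -172/30288 ≈ -8.6 m/s.
So the submarine is moving at 8.6 m/s away from the emitter.

8.6 m/s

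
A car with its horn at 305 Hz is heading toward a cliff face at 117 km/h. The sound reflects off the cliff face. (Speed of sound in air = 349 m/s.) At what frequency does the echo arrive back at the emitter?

117 km/h = 32.5 m/s.
The cliff face receives the sound from a moving source: f₁ = f₀ · v/(v − v_e) = 305 × 349/316.5 ≈ 336 Hz.
On the return leg the car is a moving observer: f₂ = f₁ · (v + v_e)/v = 336 × 381.5/349 ≈ 368 Hz.
Equivalently f₂ = f₀ · (v + v_e)/(v − v_e).

368 Hz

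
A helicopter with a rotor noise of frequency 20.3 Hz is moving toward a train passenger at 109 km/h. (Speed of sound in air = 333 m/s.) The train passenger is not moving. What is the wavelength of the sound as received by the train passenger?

109 km/h = 30.28 m/s.
Moving source, stationary observer: f' = f · v/(v − v_s) since the source is approaching.
f' = 20.3 × 333/(333 − 30.28) ≈ 22.3 Hz.
λ' = v/f' = 333/22.3304 ≈ 14.91 m.

14.91 m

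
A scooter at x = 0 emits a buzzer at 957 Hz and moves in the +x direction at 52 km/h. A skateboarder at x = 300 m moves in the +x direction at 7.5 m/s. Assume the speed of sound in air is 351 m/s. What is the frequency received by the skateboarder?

52 km/h = 14.44 m/s.
The observer lies on the +x side, so the source is heading toward the observer and the observer is heading away from the source.
General Doppler shift: f' = f · (v − v_o)/(v − v_s).
f' = 957 × (351 − 7.5)/(351 − 14.44) = 957 × 343.5/336.56 ≈ 977 Hz.

977 Hz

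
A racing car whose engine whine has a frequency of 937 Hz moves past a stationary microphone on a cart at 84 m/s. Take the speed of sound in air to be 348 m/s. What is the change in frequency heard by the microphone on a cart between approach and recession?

480 Hz

Approaching: f₁ = f · v/(v − v_s) = 937 × 348/264 ≈ 1235 Hz.
Receding: f₂ = f · v/(v + v_s) = 937 × 348/432 ≈ 755 Hz.
Drop: f₁ − f₂ = 2f·v·v_s/(v² − v_s²) = 2 × 937 × 348 × 84/(348² − 84²) ≈ 480 Hz.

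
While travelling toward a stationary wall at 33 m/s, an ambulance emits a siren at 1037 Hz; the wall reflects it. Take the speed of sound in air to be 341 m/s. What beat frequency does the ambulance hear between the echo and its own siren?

The wall receives the sound from a moving source: f₁ = f₀ · v/(v − v_e) = 1037 × 341/308 ≈ 1148 Hz.
On the return leg the ambulance is a moving observer: f₂ = f₁ · (v + v_e)/v = 1148 × 374/341 ≈ 1259 Hz.
Beat against the emitted tone: |f₂ − f₀| = 2v_e·f₀/(v − v_e) = 2 × 33 × 1037/308 ≈ 222 Hz.

222 Hz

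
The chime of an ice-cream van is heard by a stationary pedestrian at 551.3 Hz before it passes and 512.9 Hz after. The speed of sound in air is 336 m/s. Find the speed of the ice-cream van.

12.1 m/s

f₁/f₂ = (v + v_s)/(v − v_s), so v_s = v · (f₁ − f₂)/(f₁ + f₂).
v_s = 336 × (551.3 − 512.9)/(551.3 + 512.9) = 336 × 38.4/1064.2 ≈ 12.1 m/s.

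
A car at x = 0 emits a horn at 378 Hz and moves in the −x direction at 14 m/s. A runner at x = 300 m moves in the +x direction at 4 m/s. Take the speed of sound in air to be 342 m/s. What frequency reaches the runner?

The observer lies on the +x side, so the source is heading away from the observer and the observer is heading away from the source.
Both move, so f' = f · (v − v_o)/(v + v_s).
f' = 378 × (342 − 4)/(342 + 14) = 378 × 338/356 ≈ 359 Hz.

359 Hz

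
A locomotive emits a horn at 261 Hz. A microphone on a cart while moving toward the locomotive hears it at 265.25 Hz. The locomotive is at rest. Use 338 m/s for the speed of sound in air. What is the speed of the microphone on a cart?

f' = f · (v + v_o)/v ⇒ v_o = v · |f'/f − 1|.
v_o = 338 × |265.25/261 − 1| = 338 × 0.01628 ≈ 5.5 m/s.

5.5 m/s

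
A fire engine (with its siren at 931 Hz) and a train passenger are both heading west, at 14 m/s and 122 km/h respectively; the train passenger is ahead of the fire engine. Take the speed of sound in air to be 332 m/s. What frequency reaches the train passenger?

873 Hz

122 km/h = 33.89 m/s.
The train passenger is ahead, so the fire engine is moving toward it while the train passenger is moving away from the fire engine.
With source approaching and observer receding, f' = f · (v − v_o)/(v − v_s).
f' = 931 × (332 − 33.89)/(332 − 14) = 931 × 298.11/318 ≈ 873 Hz.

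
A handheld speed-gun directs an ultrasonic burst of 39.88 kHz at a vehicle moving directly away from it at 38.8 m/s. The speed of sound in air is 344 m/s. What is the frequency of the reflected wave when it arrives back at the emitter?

The vehicle first receives the wave as a moving observer: f₁ = f₀ · (v − u)/v = 39.88 × (344 − 38.8)/344 ≈ 35.4 kHz.
On reflection it acts as a source moving away from the stationary detector: f₂ = f₁ · v/(v + u) = 35.4 × 344/382.8 ≈ 31.8 kHz.
Equivalently f₂ = f₀ · (v − u)/(v + u).

31.8 kHz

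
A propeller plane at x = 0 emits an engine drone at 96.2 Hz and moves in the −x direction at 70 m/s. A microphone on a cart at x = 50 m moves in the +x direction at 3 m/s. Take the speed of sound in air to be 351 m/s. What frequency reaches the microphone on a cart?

80 Hz

The observer lies on the +x side, so the source is heading away from the observer and the observer is heading away from the source.
With source receding and observer receding, f' = f · (v − v_o)/(v + v_s).
f' = 96.2 × (351 − 3)/(351 + 70) = 96.2 × 348/421 ≈ 80 Hz.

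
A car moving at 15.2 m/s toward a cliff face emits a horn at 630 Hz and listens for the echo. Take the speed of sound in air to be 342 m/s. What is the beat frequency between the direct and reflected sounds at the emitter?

58.6 Hz

The cliff face receives the sound from a moving source: f₁ = f₀ · v/(v − v_e) = 630 × 342/326.8 ≈ 659.3 Hz.
On the return leg the car is a moving observer: f₂ = f₁ · (v + v_e)/v = 659.3 × 357.2/342 ≈ 688.6 Hz.
Equivalently f₂ = f₀ · (v + v_e)/(v − v_e).
Beat against the emitted tone: |f₂ − f₀| = 2v_e·f₀/(v − v_e) = 2 × 15.2 × 630/326.8 ≈ 58.6 Hz.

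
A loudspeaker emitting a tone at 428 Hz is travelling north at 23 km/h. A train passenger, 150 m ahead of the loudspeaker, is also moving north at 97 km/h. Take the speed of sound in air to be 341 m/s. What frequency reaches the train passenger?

402 Hz

23 km/h = 6.389 m/s; 97 km/h = 26.94 m/s.
The train passenger is ahead, so the loudspeaker is moving toward it while the train passenger is moving away from the loudspeaker.
With source approaching and observer receding, f' = f · (v − v_o)/(v − v_s).
f' = 428 × (341 − 26.94)/(341 − 6.389) = 428 × 314.06/334.61 ≈ 402 Hz.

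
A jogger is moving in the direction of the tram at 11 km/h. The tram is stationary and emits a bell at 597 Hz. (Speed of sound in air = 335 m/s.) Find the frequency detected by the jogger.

602 Hz

11 km/h = 3.056 m/s.
Only the observer moves, toward the source, so f' = f · (v + v_o)/v.
f' = 597 × (335 + 3.056)/335 = 597 × 338.06/335 ≈ 602 Hz.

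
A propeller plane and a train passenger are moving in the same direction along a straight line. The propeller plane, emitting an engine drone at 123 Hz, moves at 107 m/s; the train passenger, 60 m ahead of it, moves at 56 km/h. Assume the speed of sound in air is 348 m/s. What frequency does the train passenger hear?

56 km/h = 15.56 m/s.
The train passenger is ahead, so the propeller plane is moving toward it while the train passenger is moving away from the propeller plane.
With source approaching and observer receding, f' = f · (v − v_o)/(v − v_s).
f' = 123 × (348 − 15.56)/(348 − 107) = 123 × 332.44/241 ≈ 170 Hz.

170 Hz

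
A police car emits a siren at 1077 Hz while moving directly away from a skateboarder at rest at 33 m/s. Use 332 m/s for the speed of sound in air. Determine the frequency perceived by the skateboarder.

Moving source, stationary observer: f' = f · v/(v + v_s) since the source is receding.
f' = 1077 × 332/(332 + 33) = 1077 × 332/365 ≈ 980 Hz.

980 Hz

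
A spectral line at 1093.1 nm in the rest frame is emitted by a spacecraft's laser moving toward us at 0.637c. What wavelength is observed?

514.7 nm

Relativistic Doppler for wavelength: λ' = λ₀ · √((1 − β)/(1 + β)).
λ' = 1093.1 × √(0.3630/1.6370) = 1093.1 × 0.47090 ≈ 514.7 nm.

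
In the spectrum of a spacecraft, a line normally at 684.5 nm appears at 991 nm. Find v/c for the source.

0.354

λ'/λ₀ = 1.4478 > 1 (redshift), so the source is receding.
λ'/λ₀ = √((1 + β)/(1 − β)) for a receding source ⇒ β = (r² − 1)/(r² + 1) with r = λ'/λ₀.
β = (2.0960 − 1)/(2.0960 + 1) ≈ 0.354.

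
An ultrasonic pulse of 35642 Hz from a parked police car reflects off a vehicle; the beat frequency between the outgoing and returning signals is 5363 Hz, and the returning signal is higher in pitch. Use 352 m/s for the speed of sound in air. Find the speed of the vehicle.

Double Doppler shift off a moving reflector: f₂ = f₀ · (v + u)/(v − u) (u > 0 toward emitter).
Returning signal is higher, so f₂ = f₀ + Δf = 35642 + 5363 = 41005 Hz.
Rearranging, u = v · (f₂ − f₀)/(f₂ + f₀) = 352 × 5363/76647 ≈ 24.6 m/s.
So the vehicle is moving at 24.6 m/s toward the emitter.

24.6 m/s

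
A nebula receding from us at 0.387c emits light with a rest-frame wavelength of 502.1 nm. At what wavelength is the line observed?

Relativistic Doppler for wavelength: λ' = λ₀ · √((1 + β)/(1 − β)).
λ' = 502.1 × √(1.3870/0.6130) = 502.1 × 1.50421 ≈ 755.3 nm.

755.3 nm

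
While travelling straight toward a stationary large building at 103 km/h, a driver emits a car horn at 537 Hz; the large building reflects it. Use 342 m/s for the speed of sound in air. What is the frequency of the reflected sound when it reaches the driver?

103 km/h = 28.61 m/s.
The large building receives the sound from a moving source: f₁ = f₀ · v/(v − v_e) = 537 × 342/313.39 ≈ 586 Hz.
On the return leg the driver is a moving observer: f₂ = f₁ · (v + v_e)/v = 586 × 370.61/342 ≈ 635 Hz.

635 Hz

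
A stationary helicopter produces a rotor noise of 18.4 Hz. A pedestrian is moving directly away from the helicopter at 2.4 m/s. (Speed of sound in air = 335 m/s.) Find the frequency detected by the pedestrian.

18.3 Hz

Moving observer, stationary source: f' = f · (v − v_o)/v.
f' = 18.4 × (335 − 2.4)/335 = 18.4 × 332.6/335 ≈ 18.3 Hz.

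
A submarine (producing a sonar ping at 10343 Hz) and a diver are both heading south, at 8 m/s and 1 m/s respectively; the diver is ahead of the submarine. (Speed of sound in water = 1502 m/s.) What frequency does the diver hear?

The diver is ahead, so the submarine is moving toward it while the diver is moving away from the submarine.
With source approaching and observer receding, f' = f · (v − v_o)/(v − v_s).
f' = 10343 × (1502 − 1)/(1502 − 8) = 10343 × 1501/1494 ≈ 10391 Hz.

10391 Hz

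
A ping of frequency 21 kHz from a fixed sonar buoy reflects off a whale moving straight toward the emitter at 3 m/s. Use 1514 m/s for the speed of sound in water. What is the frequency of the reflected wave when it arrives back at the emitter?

21.1 kHz

The whale first receives the wave as a moving observer: f₁ = f₀ · (v + u)/v = 21 × (1514 + 3)/1514 ≈ 21.0 kHz.
On reflection it acts as a source moving toward the stationary detector: f₂ = f₁ · v/(v − u) = 21.0 × 1514/1511 ≈ 21.1 kHz.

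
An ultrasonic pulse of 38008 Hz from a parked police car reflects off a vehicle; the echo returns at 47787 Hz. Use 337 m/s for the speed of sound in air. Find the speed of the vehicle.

38 m/s

Double Doppler shift off a moving reflector: f₂ = f₀ · (v + u)/(v − u) (u > 0 toward emitter).
Rearranging, u = v · (f₂ − f₀)/(f₂ + f₀) = 337 × 9779/85795 ≈ 38 m/s.
So the vehicle is moving at 38 m/s toward the emitter.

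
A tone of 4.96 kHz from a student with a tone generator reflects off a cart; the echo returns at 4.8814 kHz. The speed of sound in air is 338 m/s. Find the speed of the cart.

Double Doppler shift off a moving reflector: f₂ = f₀ · (v + u)/(v − u) (u > 0 toward emitter).
Rearranging, u = v · (f₂ − f₀)/(f₂ + f₀) = 338 × -0.0786/9.8414 ≈ -2.70 m/s.
So the cart is moving at 2.70 m/s away from the emitter.

2.70 m/s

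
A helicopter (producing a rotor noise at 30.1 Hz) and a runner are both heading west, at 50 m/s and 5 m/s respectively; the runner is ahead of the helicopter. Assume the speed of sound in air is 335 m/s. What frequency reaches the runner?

34.9 Hz

The runner is ahead, so the helicopter is moving toward it while the runner is moving away from the helicopter.
Both move, so f' = f · (v − v_o)/(v − v_s).
f' = 30.1 × (335 − 5)/(335 − 50) = 30.1 × 330/285 ≈ 34.9 Hz.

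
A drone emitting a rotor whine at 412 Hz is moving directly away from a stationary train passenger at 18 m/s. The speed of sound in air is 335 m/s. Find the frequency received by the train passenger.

391 Hz

Only the source moves, away from the listener, so f' = f · v/(v + v_s).
f' = 412 × 335/(335 + 18) = 412 × 335/353 ≈ 391 Hz.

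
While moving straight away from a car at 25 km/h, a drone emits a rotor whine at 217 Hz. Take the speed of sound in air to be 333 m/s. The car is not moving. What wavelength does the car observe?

1.57 m

25 km/h = 6.944 m/s.
Only the source moves, away from the listener, so f' = f · v/(v + v_s).
f' = 217 × 333/(333 + 6.944) ≈ 213 Hz.
λ' = v/f' = 333/212.567 ≈ 1.57 m.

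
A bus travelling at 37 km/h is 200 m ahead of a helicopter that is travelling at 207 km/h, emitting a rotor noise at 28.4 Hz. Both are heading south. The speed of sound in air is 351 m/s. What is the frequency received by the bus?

207 km/h = 57.5 m/s; 37 km/h = 10.28 m/s.
The bus is ahead, so the helicopter is moving toward it while the bus is moving away from the helicopter.
With source approaching and observer receding, f' = f · (v − v_o)/(v − v_s).
f' = 28.4 × (351 − 10.28)/(351 − 57.5) = 28.4 × 340.72/293.5 ≈ 33.0 Hz.

33.0 Hz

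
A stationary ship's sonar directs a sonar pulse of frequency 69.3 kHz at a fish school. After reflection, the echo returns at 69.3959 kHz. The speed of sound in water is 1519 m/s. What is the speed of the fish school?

1.05 m/s

Double Doppler shift off a moving reflector: f₂ = f₀ · (v + u)/(v − u) (u > 0 toward emitter).
Rearranging, u = v · (f₂ − f₀)/(f₂ + f₀) = 1519 × 0.0959/138.6959 ≈ 1.05 m/s.
So the fish school is moving at 1.05 m/s toward the emitter.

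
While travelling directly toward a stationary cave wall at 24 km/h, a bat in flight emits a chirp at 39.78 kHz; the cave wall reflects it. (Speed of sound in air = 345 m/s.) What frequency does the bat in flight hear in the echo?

24 km/h = 6.667 m/s.
The cave wall receives the sound from a moving source: f₁ = f₀ · v/(v − v_e) = 39.78 × 345/338.33 ≈ 40.6 kHz.
On the return leg the bat in flight is a moving observer: f₂ = f₁ · (v + v_e)/v = 40.6 × 351.67/345 ≈ 41.3 kHz.
Equivalently f₂ = f₀ · (v + v_e)/(v − v_e).

41.3 kHz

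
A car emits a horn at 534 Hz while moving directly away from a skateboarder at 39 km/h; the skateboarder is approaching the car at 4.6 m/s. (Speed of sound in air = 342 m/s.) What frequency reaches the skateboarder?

39 km/h = 10.83 m/s.
General Doppler shift: f' = f · (v + v_o)/(v + v_s).
f' = 534 × (342 + 4.6)/(342 + 10.83) = 534 × 346.6/352.83 ≈ 525 Hz.

525 Hz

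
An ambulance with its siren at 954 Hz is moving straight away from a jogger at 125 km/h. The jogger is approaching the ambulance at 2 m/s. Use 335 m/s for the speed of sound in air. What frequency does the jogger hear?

870 Hz

125 km/h = 34.72 m/s.
Both move, so f' = f · (v + v_o)/(v + v_s).
f' = 954 × (335 + 2)/(335 + 34.72) = 954 × 337/369.72 ≈ 870 Hz.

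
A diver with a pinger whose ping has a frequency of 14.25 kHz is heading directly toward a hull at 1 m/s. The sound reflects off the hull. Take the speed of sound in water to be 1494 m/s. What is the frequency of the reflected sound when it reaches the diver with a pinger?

The hull receives the sound from a moving source: f₁ = f₀ · v/(v − v_e) = 14.25 × 1494/1493 ≈ 14.26 kHz.
On the return leg the diver with a pinger is a moving observer: f₂ = f₁ · (v + v_e)/v = 14.26 × 1495/1494 ≈ 14.27 kHz.
Equivalently f₂ = f₀ · (v + v_e)/(v − v_e).

14.27 kHz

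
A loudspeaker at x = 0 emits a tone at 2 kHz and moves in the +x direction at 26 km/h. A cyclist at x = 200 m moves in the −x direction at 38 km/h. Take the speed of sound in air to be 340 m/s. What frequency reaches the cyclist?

2.11 kHz

26 km/h = 7.222 m/s; 38 km/h = 10.56 m/s.
The observer lies on the +x side, so the source is heading toward the observer and the observer is heading toward the source.
Both move, so f' = f · (v + v_o)/(v − v_s).
f' = 2 × (340 + 10.56)/(340 − 7.222) = 2 × 350.56/332.78 ≈ 2.11 kHz.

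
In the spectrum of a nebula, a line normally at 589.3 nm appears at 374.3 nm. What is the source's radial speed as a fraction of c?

0.425

λ'/λ₀ = 0.6352 < 1 (blueshift), so the source is approaching.
λ'/λ₀ = √((1 − β)/(1 + β)) for an approaching source ⇒ β = (1 − r²)/(1 + r²) with r = λ'/λ₀.
β = (1 − 0.4034)/(1 + 0.4034) ≈ 0.425.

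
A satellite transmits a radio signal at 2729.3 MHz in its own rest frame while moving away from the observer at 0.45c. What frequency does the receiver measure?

Relativistic Doppler for frequency: f' = f₀ · √((1 − β)/(1 + β)).
f' = 2729.3 × √(0.5500/1.4500) = 2729.3 × 0.61588 ≈ 1680.9 MHz.

1680.9 MHz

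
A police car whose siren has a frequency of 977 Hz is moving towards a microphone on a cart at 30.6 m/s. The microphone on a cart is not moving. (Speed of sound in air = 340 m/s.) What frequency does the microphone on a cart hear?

Moving source, stationary observer: f' = f · v/(v − v_s) since the source is approaching.
f' = 977 × 340/(340 − 30.6) = 977 × 340/309.4 ≈ 1074 Hz.

1074 Hz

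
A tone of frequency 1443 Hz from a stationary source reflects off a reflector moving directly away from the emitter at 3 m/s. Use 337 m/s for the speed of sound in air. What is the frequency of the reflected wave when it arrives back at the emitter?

The reflector first receives the wave as a moving observer: f₁ = f₀ · (v − u)/v = 1443 × (337 − 3)/337 ≈ 1430 Hz.
The reflection then acts as a moving source: f₂ = f₁ · v/(v + u) ≈ 1418 Hz.

1418 Hz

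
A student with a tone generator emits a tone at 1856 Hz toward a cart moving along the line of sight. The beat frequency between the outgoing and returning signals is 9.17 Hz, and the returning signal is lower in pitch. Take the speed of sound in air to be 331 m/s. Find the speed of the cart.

0.82 m/s

Double Doppler shift off a moving reflector: f₂ = f₀ · (v + u)/(v − u) (u > 0 toward emitter).
Returning signal is lower, so f₂ = f₀ − Δf = 1856 − 9.17 = 1846.83 Hz.
Rearranging, u = v · (f₂ − f₀)/(f₂ + f₀) = 331 × -9.17/3702.83 ≈ -0.82 m/s.
So the cart is moving at 0.82 m/s away from the emitter.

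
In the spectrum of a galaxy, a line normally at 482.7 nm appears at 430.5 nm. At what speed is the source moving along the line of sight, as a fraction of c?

λ'/λ₀ = 0.8919 < 1 (blueshift), so the source is approaching.
λ'/λ₀ = √((1 − β)/(1 + β)) for an approaching source ⇒ β = (1 − r²)/(1 + r²) with r = λ'/λ₀.
β = (1 − 0.7954)/(1 + 0.7954) ≈ 0.114.

0.114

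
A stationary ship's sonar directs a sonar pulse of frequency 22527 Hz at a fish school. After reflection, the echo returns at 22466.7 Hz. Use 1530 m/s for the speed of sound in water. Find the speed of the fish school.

Double Doppler shift off a moving reflector: f₂ = f₀ · (v + u)/(v − u) (u > 0 toward emitter).
Rearranging, u = v · (f₂ − f₀)/(f₂ + f₀) = 1530 × -60.3/44993.7 ≈ -2.05 m/s.
So the fish school is moving at 2.05 m/s away from the emitter.

2.05 m/s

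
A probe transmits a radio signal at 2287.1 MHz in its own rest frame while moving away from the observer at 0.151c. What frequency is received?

Relativistic Doppler for frequency: f' = f₀ · √((1 − β)/(1 + β)).
f' = 2287.1 × √(0.8490/1.1510) = 2287.1 × 0.85885 ≈ 1964.3 MHz.

1964.3 MHz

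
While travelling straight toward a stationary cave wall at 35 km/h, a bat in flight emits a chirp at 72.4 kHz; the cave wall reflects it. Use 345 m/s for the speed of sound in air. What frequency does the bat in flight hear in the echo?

35 km/h = 9.722 m/s.
The cave wall receives the sound from a moving source: f₁ = f₀ · v/(v − v_e) = 72.4 × 345/335.28 ≈ 74.5 kHz.
On the return leg the bat in flight is a moving observer: f₂ = f₁ · (v + v_e)/v = 74.5 × 354.72/345 ≈ 76.6 kHz.

76.6 kHz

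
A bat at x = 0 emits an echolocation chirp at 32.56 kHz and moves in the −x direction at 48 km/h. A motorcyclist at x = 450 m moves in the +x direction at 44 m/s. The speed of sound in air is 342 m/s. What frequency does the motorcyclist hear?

48 km/h = 13.33 m/s.
The observer lies on the +x side, so the source is heading away from the observer and the observer is heading away from the source.
General Doppler shift: f' = f · (v − v_o)/(v + v_s).
f' = 32.56 × (342 − 44)/(342 + 13.33) = 32.56 × 298/355.33 ≈ 27.3 kHz.

27.3 kHz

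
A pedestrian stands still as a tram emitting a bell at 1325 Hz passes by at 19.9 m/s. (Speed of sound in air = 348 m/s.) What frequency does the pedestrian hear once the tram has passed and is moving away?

Receding: f₂ = f · v/(v + v_s) = 1325 × 348/367.9 ≈ 1253 Hz.

1253 Hz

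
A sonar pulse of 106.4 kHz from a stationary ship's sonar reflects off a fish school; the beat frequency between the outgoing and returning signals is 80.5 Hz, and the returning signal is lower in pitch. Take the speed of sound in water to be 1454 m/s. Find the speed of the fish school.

0.55 m/s

Double Doppler shift off a moving reflector: f₂ = f₀ · (v + u)/(v − u) (u > 0 toward emitter).
Returning signal is lower, so f₂ = f₀ − Δf = 106400 − 80.5 = 106319.5 Hz.
Rearranging, u = v · (f₂ − f₀)/(f₂ + f₀) = 1454 × -80.5/212719.5 ≈ -0.55 m/s.
So the fish school is moving at 0.55 m/s away from the emitter.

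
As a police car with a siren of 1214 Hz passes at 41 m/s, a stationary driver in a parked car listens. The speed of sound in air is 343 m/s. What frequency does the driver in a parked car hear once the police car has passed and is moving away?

1084 Hz

Receding: f₂ = f · v/(v + v_s) = 1214 × 343/384 ≈ 1084 Hz.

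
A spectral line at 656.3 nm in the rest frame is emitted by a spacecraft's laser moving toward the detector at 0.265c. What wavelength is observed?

500.3 nm

Relativistic Doppler for wavelength: λ' = λ₀ · √((1 − β)/(1 + β)).
λ' = 656.3 × √(0.7350/1.2650) = 656.3 × 0.76225 ≈ 500.3 nm.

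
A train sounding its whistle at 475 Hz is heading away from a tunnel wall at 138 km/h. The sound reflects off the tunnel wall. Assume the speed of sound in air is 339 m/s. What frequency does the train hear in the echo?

378 Hz

138 km/h = 38.33 m/s.
The tunnel wall receives the sound from a moving source: f₁ = f₀ · v/(v + v_e) = 475 × 339/377.33 ≈ 427 Hz.
On the return leg the train is a moving observer: f₂ = f₁ · (v − v_e)/v = 427 × 300.67/339 ≈ 378 Hz.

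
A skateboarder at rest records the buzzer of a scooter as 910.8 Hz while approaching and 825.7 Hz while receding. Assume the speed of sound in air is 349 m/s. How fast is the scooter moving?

17.1 m/s

f₁/f₂ = (v + v_s)/(v − v_s), so v_s = v · (f₁ − f₂)/(f₁ + f₂).
v_s = 349 × (910.8 − 825.7)/(910.8 + 825.7) = 349 × 85.1/1736.5 ≈ 17.1 m/s.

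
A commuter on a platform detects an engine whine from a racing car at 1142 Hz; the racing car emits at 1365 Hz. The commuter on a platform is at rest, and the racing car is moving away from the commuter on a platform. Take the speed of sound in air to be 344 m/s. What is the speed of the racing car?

67 m/s

f' = f · v/(v + v_s) ⇒ v_s = v · |1 − f/f'|.
v_s = 344 × |1 − 1365/1142| = 344 × 0.1953 ≈ 67 m/s.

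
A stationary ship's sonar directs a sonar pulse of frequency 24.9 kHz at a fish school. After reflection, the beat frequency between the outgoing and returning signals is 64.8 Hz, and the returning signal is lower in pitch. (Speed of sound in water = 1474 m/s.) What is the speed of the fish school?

Double Doppler shift off a moving reflector: f₂ = f₀ · (v + u)/(v − u) (u > 0 toward emitter).
Returning signal is lower, so f₂ = f₀ − Δf = 24900 − 64.8 = 24835.2 Hz.
Rearranging, u = v · (f₂ − f₀)/(f₂ + f₀) = 1474 × -64.8/49735.2 ≈ -1.92 m/s.
So the fish school is moving at 1.92 m/s away from the emitter.

1.92 m/s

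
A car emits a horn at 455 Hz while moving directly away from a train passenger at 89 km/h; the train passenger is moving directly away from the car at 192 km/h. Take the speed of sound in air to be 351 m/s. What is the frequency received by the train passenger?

360 Hz

89 km/h = 24.72 m/s; 192 km/h = 53.33 m/s.
Both move, so f' = f · (v − v_o)/(v + v_s).
f' = 455 × (351 − 53.33)/(351 + 24.72) = 455 × 297.67/375.72 ≈ 360 Hz.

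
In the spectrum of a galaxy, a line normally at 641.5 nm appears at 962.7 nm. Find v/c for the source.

0.385

λ'/λ₀ = 1.5007 > 1 (redshift), so the source is receding.
λ'/λ₀ = √((1 + β)/(1 − β)) for a receding source ⇒ β = (r² − 1)/(r² + 1) with r = λ'/λ₀.
β = (2.2521 − 1)/(2.2521 + 1) ≈ 0.385.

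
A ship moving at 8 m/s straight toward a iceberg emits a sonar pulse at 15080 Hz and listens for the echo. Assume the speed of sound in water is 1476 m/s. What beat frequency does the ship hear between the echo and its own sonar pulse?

164 Hz

The iceberg receives the sound from a moving source: f₁ = f₀ · v/(v − v_e) = 15080 × 1476/1468 ≈ 15162.2 Hz.
On the return leg the ship is a moving observer: f₂ = f₁ · (v + v_e)/v = 15162.2 × 1484/1476 ≈ 15244.4 Hz.
Beat against the emitted tone: |f₂ − f₀| = 2v_e·f₀/(v − v_e) = 2 × 8 × 15080/1468 ≈ 164 Hz.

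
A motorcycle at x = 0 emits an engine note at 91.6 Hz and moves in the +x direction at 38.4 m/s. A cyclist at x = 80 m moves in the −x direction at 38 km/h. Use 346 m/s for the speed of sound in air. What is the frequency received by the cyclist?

38 km/h = 10.56 m/s.
The observer lies on the +x side, so the source is heading toward the observer and the observer is heading toward the source.
General Doppler shift: f' = f · (v + v_o)/(v − v_s).
f' = 91.6 × (346 + 10.56)/(346 − 38.4) = 91.6 × 356.56/307.6 ≈ 106 Hz.

106 Hz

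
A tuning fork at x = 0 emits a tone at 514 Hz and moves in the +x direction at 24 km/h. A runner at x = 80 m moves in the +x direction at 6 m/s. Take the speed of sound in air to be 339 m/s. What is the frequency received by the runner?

515 Hz

24 km/h = 6.667 m/s.
The observer lies on the +x side, so the source is heading toward the observer and the observer is heading away from the source.
Both move, so f' = f · (v − v_o)/(v − v_s).
f' = 514 × (339 − 6)/(339 − 6.667) = 514 × 333/332.33 ≈ 515 Hz.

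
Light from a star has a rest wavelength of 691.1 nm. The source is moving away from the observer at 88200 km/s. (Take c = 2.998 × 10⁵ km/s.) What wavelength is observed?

935.8 nm

β = v/c = 88200/299800 = 0.2942.
Relativistic Doppler for wavelength: λ' = λ₀ · √((1 + β)/(1 − β)).
λ' = 691.1 × √(1.2942/0.7058) = 691.1 × 1.35412 ≈ 935.8 nm.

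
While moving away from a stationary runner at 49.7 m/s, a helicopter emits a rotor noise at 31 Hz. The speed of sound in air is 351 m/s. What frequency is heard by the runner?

With the source moving away from a stationary observer, f' = f · v/(v + v_s).
f' = 31 × 351/(351 + 49.7) = 31 × 351/400.7 ≈ 27.2 Hz.

27.2 Hz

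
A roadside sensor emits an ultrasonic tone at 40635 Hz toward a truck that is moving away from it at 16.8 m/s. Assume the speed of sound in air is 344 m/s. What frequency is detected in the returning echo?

36851 Hz

At the truck (a moving observer), f₁ = f₀ · (v − u)/v = 40635 × 327.2/344 ≈ 38650 Hz.
The reflection then acts as a moving source: f₂ = f₁ · v/(v + u) ≈ 36851 Hz.
Equivalently f₂ = f₀ · (v − u)/(v + u).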